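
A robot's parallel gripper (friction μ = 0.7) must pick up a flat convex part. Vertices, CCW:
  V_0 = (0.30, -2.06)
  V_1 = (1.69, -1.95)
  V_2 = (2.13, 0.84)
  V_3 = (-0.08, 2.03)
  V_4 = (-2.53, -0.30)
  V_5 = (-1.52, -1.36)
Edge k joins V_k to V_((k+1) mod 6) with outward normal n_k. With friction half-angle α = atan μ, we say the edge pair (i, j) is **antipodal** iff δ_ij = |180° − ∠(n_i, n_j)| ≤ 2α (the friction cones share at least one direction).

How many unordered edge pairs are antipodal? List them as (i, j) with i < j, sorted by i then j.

count = 7; pairs: (0,2), (0,3), (1,3), (1,4), (2,4), (2,5), (3,5)

α = atan 0.7 = 34.99°;  2α = 69.98°
n_0 = (+0.0789, -0.9969)
n_1 = (+0.9878, -0.1558)
n_2 = (+0.4741, +0.8805)
n_3 = (-0.6891, +0.7246)
n_4 = (-0.7240, -0.6898)
n_5 = (-0.3590, -0.9333)
  (0,1): δ = 103.49°  ·
  (0,2): δ = 32.83°  ✓
  (0,3): δ = 39.04°  ✓
  (0,4): δ = 129.09°  ·
  (0,5): δ = 154.44°  ·
  (1,2): δ = 109.34°  ·
  (1,3): δ = 37.48°  ✓
  (1,4): δ = 52.58°  ✓
  (1,5): δ = 77.92°  ·
  (2,3): δ = 108.14°  ·
  (2,4): δ = 18.08°  ✓
  (2,5): δ = 7.26°  ✓
  (3,4): δ = 89.95°  ·
  (3,5): δ = 64.60°  ✓
  (4,5): δ = 154.65°  ·
antipodal pairs: 7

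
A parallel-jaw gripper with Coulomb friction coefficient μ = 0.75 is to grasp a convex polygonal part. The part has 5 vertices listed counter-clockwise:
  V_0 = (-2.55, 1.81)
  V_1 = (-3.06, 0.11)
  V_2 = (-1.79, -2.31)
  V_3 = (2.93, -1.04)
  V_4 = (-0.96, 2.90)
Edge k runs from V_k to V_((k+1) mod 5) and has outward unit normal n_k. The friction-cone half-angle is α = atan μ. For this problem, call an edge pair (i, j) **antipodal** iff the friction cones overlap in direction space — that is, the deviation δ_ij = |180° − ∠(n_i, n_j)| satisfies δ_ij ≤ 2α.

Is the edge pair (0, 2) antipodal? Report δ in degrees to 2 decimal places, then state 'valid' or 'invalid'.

δ = 58.24°, valid

α = atan 0.75 = 36.87°;  2α = 73.74°
edge 0: e_0 = (-0.51, -1.70);  n_0 = (-0.9578, +0.2873)
edge 2: e_2 = (+4.72, +1.27);  n_2 = (+0.2598, -0.9657)
∠(n_0, n_2) = 121.76°
δ = |180° − 121.76°| = 58.24°
58.24° ≤ 2α = 73.74°  →  valid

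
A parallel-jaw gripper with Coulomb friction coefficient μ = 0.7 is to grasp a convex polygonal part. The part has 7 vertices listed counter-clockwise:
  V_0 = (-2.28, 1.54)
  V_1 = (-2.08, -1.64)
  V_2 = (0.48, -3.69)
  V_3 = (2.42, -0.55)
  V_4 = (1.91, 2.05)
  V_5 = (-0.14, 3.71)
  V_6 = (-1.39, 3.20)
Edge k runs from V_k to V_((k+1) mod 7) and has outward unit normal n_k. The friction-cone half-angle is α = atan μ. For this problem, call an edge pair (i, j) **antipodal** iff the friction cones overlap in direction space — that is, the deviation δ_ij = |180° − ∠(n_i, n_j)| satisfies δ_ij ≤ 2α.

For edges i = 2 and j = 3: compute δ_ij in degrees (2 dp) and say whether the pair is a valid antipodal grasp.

α = atan 0.7 = 34.99°;  2α = 69.98°
edge 2: e_2 = (+1.94, +3.14);  n_2 = (+0.8507, -0.5256)
edge 3: e_3 = (-0.51, +2.60);  n_3 = (+0.9813, +0.1925)
∠(n_2, n_3) = 42.81°
δ = |180° − 42.81°| = 137.19°
137.19° > 2α = 69.98°  →  invalid

δ = 137.19°, invalid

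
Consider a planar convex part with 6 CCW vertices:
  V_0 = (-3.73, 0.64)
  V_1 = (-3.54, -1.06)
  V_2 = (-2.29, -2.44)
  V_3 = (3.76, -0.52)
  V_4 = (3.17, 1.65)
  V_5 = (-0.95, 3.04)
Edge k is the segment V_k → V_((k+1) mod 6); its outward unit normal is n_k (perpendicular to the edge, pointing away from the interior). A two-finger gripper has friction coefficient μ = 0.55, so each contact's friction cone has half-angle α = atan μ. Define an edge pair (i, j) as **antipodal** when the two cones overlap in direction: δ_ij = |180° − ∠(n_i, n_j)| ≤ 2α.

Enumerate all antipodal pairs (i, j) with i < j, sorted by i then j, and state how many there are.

α = atan 0.55 = 28.81°;  2α = 57.62°
n_0 = (-0.9938, -0.1111)
n_1 = (-0.7412, -0.6713)
n_2 = (+0.3025, -0.9532)
n_3 = (+0.9650, +0.2624)
n_4 = (+0.3197, +0.9475)
n_5 = (-0.6535, +0.7569)
  (0,1): δ = 144.21°  ·
  (0,2): δ = 78.77°  ·
  (0,3): δ = 8.83°  ✓
  (0,4): δ = 64.98°  ·
  (0,5): δ = 124.43°  ·
  (1,2): δ = 114.56°  ·
  (1,3): δ = 26.96°  ✓
  (1,4): δ = 29.19°  ✓
  (1,5): δ = 88.63°  ·
  (2,3): δ = 92.40°  ·
  (2,4): δ = 36.25°  ✓
  (2,5): δ = 23.20°  ✓
  (3,4): δ = 123.85°  ·
  (3,5): δ = 64.41°  ·
  (4,5): δ = 120.55°  ·
antipodal pairs: 5

count = 5; pairs: (0,3), (1,3), (1,4), (2,4), (2,5)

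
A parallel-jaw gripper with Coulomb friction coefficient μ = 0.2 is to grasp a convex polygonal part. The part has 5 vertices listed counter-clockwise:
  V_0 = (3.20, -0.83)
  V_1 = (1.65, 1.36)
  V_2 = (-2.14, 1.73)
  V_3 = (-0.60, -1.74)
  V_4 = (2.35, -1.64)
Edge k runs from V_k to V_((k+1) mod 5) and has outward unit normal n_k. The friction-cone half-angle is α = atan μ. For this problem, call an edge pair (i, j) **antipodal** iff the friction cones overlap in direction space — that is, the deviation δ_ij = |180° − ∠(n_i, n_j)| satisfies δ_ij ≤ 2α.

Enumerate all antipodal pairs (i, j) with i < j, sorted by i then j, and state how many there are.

α = atan 0.2 = 11.31°;  2α = 22.62°
n_0 = (+0.8162, +0.5777)
n_1 = (+0.0972, +0.9953)
n_2 = (-0.9140, -0.4056)
n_3 = (+0.0339, -0.9994)
n_4 = (+0.6899, -0.7239)
  (0,1): δ = 130.87°  ·
  (0,2): δ = 11.36°  ✓
  (0,3): δ = 56.65°  ·
  (0,4): δ = 98.33°  ·
  (1,2): δ = 60.49°  ·
  (1,3): δ = 7.52°  ✓
  (1,4): δ = 49.20°  ·
  (2,3): δ = 111.99°  ·
  (2,4): δ = 70.31°  ·
  (3,4): δ = 138.32°  ·
antipodal pairs: 2

count = 2; pairs: (0,2), (1,3)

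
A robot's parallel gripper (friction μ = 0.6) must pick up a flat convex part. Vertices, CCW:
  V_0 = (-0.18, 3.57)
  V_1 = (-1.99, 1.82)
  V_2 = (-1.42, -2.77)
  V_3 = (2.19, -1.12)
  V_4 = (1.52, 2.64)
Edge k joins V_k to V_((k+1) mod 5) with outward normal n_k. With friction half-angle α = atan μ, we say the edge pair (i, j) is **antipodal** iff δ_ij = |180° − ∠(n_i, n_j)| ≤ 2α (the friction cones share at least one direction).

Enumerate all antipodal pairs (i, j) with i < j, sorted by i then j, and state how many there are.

α = atan 0.6 = 30.96°;  2α = 61.93°
n_0 = (-0.6951, +0.7189)
n_1 = (-0.9924, -0.1232)
n_2 = (+0.4157, -0.9095)
n_3 = (+0.9845, +0.1754)
n_4 = (+0.4799, +0.8773)
  (0,1): δ = 126.96°  ·
  (0,2): δ = 19.47°  ✓
  (0,3): δ = 56.07°  ✓
  (0,4): δ = 107.28°  ·
  (1,2): δ = 72.52°  ·
  (1,3): δ = 3.02°  ✓
  (1,4): δ = 54.24°  ✓
  (2,3): δ = 104.46°  ·
  (2,4): δ = 53.24°  ✓
  (3,4): δ = 128.78°  ·
antipodal pairs: 5

count = 5; pairs: (0,2), (0,3), (1,3), (1,4), (2,4)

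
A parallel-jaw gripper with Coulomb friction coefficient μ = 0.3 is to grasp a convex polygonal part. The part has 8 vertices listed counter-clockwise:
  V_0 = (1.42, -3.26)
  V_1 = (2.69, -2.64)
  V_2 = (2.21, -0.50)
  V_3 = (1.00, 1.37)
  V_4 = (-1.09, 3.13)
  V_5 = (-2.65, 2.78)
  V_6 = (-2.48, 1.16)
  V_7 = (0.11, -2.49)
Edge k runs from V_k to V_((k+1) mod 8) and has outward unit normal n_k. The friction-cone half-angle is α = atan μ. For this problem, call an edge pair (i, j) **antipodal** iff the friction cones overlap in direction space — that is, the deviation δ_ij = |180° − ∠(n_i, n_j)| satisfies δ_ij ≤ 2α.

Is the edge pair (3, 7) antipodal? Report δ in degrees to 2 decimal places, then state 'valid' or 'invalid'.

δ = 9.65°, valid

α = atan 0.3 = 16.70°;  2α = 33.40°
edge 3: e_3 = (-2.09, +1.76);  n_3 = (+0.6441, +0.7649)
edge 7: e_7 = (+1.31, -0.77);  n_7 = (-0.5067, -0.8621)
∠(n_3, n_7) = 170.35°
δ = |180° − 170.35°| = 9.65°
9.65° ≤ 2α = 33.40°  →  valid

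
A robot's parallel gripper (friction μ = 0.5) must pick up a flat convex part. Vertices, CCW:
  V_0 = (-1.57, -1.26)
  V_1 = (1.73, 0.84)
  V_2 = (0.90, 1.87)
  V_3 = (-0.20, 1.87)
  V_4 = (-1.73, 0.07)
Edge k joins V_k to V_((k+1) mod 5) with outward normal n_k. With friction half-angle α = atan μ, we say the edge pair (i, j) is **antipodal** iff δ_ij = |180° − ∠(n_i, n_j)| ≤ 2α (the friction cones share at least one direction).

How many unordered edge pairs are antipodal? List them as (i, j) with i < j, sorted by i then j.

count = 3; pairs: (0,2), (0,3), (1,4)

α = atan 0.5 = 26.57°;  2α = 53.13°
n_0 = (+0.5369, -0.8437)
n_1 = (+0.7787, +0.6275)
n_2 = (+0.0000, +1.0000)
n_3 = (-0.7619, +0.6476)
n_4 = (-0.9928, -0.1194)
  (0,1): δ = 83.61°  ·
  (0,2): δ = 32.47°  ✓
  (0,3): δ = 17.16°  ✓
  (0,4): δ = 64.39°  ·
  (1,2): δ = 128.86°  ·
  (1,3): δ = 79.23°  ·
  (1,4): δ = 32.00°  ✓
  (2,3): δ = 130.36°  ·
  (2,4): δ = 83.14°  ·
  (3,4): δ = 132.78°  ·
antipodal pairs: 3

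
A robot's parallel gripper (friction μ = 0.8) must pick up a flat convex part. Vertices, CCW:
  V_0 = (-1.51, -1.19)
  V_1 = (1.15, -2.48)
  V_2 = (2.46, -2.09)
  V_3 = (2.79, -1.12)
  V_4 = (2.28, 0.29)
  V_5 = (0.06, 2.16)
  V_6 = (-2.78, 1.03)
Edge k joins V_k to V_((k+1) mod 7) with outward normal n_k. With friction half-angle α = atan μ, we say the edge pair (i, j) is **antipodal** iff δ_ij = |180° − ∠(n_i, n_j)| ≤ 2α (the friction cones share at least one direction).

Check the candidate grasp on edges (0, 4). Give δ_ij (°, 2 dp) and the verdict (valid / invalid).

δ = 14.24°, valid

α = atan 0.8 = 38.66°;  2α = 77.32°
edge 0: e_0 = (+2.66, -1.29);  n_0 = (-0.4364, -0.8998)
edge 4: e_4 = (-2.22, +1.87);  n_4 = (+0.6442, +0.7648)
∠(n_0, n_4) = 165.76°
δ = |180° − 165.76°| = 14.24°
14.24° ≤ 2α = 77.32°  →  valid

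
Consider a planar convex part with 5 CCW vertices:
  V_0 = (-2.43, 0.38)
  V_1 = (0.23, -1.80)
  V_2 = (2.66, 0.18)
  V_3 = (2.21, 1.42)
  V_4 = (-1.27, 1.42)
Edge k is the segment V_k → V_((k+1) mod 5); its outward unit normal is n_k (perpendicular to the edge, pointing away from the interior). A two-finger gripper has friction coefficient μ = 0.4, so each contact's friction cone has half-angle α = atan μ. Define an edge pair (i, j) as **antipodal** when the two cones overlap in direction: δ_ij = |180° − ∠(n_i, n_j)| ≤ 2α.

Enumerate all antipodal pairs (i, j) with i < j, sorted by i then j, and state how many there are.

count = 4; pairs: (0,2), (0,3), (1,3), (1,4)

α = atan 0.4 = 21.80°;  2α = 43.60°
n_0 = (-0.6339, -0.7734)
n_1 = (+0.6317, -0.7752)
n_2 = (+0.9400, +0.3411)
n_3 = (+0.0000, +1.0000)
n_4 = (-0.6675, +0.7446)
  (0,1): δ = 101.49°  ·
  (0,2): δ = 30.72°  ✓
  (0,3): δ = 39.34°  ✓
  (0,4): δ = 81.21°  ·
  (1,2): δ = 109.23°  ·
  (1,3): δ = 39.17°  ✓
  (1,4): δ = 2.70°  ✓
  (2,3): δ = 109.95°  ·
  (2,4): δ = 68.07°  ·
  (3,4): δ = 138.12°  ·
antipodal pairs: 4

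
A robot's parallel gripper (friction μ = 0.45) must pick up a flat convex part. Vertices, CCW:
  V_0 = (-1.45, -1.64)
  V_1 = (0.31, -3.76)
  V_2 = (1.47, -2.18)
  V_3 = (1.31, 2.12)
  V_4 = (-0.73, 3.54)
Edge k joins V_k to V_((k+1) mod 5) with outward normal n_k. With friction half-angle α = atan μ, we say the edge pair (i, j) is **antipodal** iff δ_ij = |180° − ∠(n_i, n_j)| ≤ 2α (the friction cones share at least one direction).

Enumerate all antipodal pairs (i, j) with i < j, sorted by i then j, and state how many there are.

count = 4; pairs: (0,2), (0,3), (1,4), (2,4)

α = atan 0.45 = 24.23°;  2α = 48.46°
n_0 = (-0.7694, -0.6388)
n_1 = (+0.8061, -0.5918)
n_2 = (+0.9993, +0.0372)
n_3 = (+0.5713, +0.8207)
n_4 = (-0.9905, +0.1377)
  (0,1): δ = 75.98°  ·
  (0,2): δ = 37.57°  ✓
  (0,3): δ = 15.46°  ✓
  (0,4): δ = 132.39°  ·
  (1,2): δ = 141.58°  ·
  (1,3): δ = 88.56°  ·
  (1,4): δ = 28.37°  ✓
  (2,3): δ = 126.97°  ·
  (2,4): δ = 10.04°  ✓
  (3,4): δ = 63.07°  ·
antipodal pairs: 4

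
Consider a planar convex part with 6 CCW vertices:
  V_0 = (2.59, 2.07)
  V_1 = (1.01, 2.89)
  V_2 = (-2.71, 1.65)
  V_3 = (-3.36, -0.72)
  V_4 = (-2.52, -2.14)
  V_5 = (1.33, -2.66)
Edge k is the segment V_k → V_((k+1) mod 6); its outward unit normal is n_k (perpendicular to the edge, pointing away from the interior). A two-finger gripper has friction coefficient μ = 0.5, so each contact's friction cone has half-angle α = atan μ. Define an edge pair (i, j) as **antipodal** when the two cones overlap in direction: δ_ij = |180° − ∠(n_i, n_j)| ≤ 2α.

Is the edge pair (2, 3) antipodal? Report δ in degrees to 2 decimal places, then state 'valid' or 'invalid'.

δ = 134.06°, invalid

α = atan 0.5 = 26.57°;  2α = 53.13°
edge 2: e_2 = (-0.65, -2.37);  n_2 = (-0.9644, +0.2645)
edge 3: e_3 = (+0.84, -1.42);  n_3 = (-0.8607, -0.5091)
∠(n_2, n_3) = 45.94°
δ = |180° − 45.94°| = 134.06°
134.06° > 2α = 53.13°  →  invalid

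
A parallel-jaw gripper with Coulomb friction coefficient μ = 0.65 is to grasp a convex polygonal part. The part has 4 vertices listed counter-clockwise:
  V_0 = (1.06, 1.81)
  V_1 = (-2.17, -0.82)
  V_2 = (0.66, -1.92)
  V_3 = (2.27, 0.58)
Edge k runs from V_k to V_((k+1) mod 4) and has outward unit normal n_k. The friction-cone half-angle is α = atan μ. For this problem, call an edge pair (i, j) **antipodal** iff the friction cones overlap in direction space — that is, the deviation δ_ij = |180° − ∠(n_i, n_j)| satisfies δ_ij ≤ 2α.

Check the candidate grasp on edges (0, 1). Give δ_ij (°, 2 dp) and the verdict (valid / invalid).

α = atan 0.65 = 33.02°;  2α = 66.05°
edge 0: e_0 = (-3.23, -2.63);  n_0 = (-0.6314, +0.7755)
edge 1: e_1 = (+2.83, -1.10);  n_1 = (-0.3623, -0.9321)
∠(n_0, n_1) = 119.61°
δ = |180° − 119.61°| = 60.39°
60.39° ≤ 2α = 66.05°  →  valid

δ = 60.39°, valid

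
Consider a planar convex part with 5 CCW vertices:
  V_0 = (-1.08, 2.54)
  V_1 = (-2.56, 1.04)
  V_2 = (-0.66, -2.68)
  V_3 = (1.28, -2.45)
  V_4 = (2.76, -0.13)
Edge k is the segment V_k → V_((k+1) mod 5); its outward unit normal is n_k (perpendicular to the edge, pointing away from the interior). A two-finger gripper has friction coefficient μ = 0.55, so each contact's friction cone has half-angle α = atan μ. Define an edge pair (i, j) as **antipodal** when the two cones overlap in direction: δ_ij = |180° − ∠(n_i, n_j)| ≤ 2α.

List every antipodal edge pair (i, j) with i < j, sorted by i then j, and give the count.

count = 4; pairs: (0,2), (0,3), (1,4), (2,4)

α = atan 0.55 = 28.81°;  2α = 57.62°
n_0 = (-0.7118, +0.7023)
n_1 = (-0.8906, -0.4549)
n_2 = (+0.1177, -0.9930)
n_3 = (+0.8431, -0.5378)
n_4 = (+0.5709, +0.8210)
  (0,1): δ = 108.33°  ·
  (0,2): δ = 38.62°  ✓
  (0,3): δ = 12.08°  ✓
  (0,4): δ = 99.80°  ·
  (1,2): δ = 110.29°  ·
  (1,3): δ = 59.59°  ·
  (1,4): δ = 28.13°  ✓
  (2,3): δ = 129.30°  ·
  (2,4): δ = 41.57°  ✓
  (3,4): δ = 92.28°  ·
antipodal pairs: 4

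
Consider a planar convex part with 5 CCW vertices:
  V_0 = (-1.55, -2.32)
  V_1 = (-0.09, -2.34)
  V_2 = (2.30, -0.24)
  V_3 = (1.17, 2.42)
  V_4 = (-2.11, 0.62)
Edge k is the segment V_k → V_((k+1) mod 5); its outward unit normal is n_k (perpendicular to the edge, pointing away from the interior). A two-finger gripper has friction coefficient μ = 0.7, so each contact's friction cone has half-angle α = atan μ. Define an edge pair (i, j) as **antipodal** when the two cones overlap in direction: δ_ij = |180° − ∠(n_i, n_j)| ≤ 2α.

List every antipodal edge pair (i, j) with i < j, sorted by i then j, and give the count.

count = 5; pairs: (0,2), (0,3), (1,3), (1,4), (2,4)

α = atan 0.7 = 34.99°;  2α = 69.98°
n_0 = (-0.0137, -0.9999)
n_1 = (+0.6601, -0.7512)
n_2 = (+0.9204, +0.3910)
n_3 = (-0.4811, +0.8767)
n_4 = (-0.9823, -0.1871)
  (0,1): δ = 137.91°  ·
  (0,2): δ = 66.20°  ✓
  (0,3): δ = 29.54°  ✓
  (0,4): δ = 101.57°  ·
  (1,2): δ = 108.29°  ·
  (1,3): δ = 12.55°  ✓
  (1,4): δ = 59.48°  ✓
  (2,3): δ = 84.26°  ·
  (2,4): δ = 12.23°  ✓
  (3,4): δ = 107.97°  ·
antipodal pairs: 5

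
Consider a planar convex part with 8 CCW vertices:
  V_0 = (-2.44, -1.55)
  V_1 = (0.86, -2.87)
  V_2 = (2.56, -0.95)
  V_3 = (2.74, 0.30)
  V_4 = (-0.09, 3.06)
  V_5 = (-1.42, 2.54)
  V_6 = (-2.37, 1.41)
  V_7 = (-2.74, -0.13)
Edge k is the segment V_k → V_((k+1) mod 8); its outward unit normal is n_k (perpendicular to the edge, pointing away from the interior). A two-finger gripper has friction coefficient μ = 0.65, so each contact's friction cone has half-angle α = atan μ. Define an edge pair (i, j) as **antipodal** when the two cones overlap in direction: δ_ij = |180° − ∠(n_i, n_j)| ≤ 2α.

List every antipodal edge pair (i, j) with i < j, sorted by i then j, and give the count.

α = atan 0.65 = 33.02°;  2α = 66.05°
n_0 = (-0.3714, -0.9285)
n_1 = (+0.7487, -0.6629)
n_2 = (+0.9898, -0.1425)
n_3 = (+0.6982, +0.7159)
n_4 = (-0.3641, +0.9313)
n_5 = (-0.7654, +0.6435)
n_6 = (-0.9723, +0.2336)
n_7 = (-0.9784, -0.2067)
  (0,1): δ = 109.72°  ·
  (0,2): δ = 76.39°  ·
  (0,3): δ = 22.48°  ✓
  (0,4): δ = 43.16°  ✓
  (0,5): δ = 71.75°  ·
  (0,6): δ = 98.29°  ·
  (0,7): δ = 123.73°  ·
  (1,2): δ = 146.67°  ·
  (1,3): δ = 92.76°  ·
  (1,4): δ = 27.12°  ✓
  (1,5): δ = 1.47°  ✓
  (1,6): δ = 28.01°  ✓
  (1,7): δ = 53.45°  ✓
  (2,3): δ = 126.09°  ·
  (2,4): δ = 60.45°  ✓
  (2,5): δ = 31.86°  ✓
  (2,6): δ = 5.32°  ✓
  (2,7): δ = 20.12°  ✓
  (3,4): δ = 114.36°  ·
  (3,5): δ = 85.77°  ·
  (3,6): δ = 59.23°  ✓
  (3,7): δ = 33.79°  ✓
  (4,5): δ = 151.41°  ·
  (4,6): δ = 124.86°  ·
  (4,7): δ = 99.43°  ·
  (5,6): δ = 153.46°  ·
  (5,7): δ = 128.02°  ·
  (6,7): δ = 154.56°  ·
antipodal pairs: 12

count = 12; pairs: (0,3), (0,4), (1,4), (1,5), (1,6), (1,7), (2,4), (2,5), (2,6), (2,7), (3,6), (3,7)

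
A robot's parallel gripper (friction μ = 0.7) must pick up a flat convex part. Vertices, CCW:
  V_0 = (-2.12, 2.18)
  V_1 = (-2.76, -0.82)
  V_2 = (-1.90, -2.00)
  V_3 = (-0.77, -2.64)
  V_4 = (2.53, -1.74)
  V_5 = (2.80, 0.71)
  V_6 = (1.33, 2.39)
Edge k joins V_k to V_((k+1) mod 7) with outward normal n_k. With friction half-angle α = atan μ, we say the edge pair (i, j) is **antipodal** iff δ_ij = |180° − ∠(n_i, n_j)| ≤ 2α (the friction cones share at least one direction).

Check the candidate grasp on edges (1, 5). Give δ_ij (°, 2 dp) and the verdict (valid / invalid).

δ = 5.10°, valid

α = atan 0.7 = 34.99°;  2α = 69.98°
edge 1: e_1 = (+0.86, -1.18);  n_1 = (-0.8081, -0.5890)
edge 5: e_5 = (-1.47, +1.68);  n_5 = (+0.7526, +0.6585)
∠(n_1, n_5) = 174.90°
δ = |180° − 174.90°| = 5.10°
5.10° ≤ 2α = 69.98°  →  valid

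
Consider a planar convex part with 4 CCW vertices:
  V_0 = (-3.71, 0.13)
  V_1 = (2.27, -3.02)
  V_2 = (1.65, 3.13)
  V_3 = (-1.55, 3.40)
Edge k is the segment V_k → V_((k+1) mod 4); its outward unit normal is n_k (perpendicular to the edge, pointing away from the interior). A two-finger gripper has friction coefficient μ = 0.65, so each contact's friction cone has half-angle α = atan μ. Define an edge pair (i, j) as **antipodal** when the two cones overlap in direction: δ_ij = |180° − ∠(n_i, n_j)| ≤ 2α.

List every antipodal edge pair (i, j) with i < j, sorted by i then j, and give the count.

α = atan 0.65 = 33.02°;  2α = 66.05°
n_0 = (-0.4661, -0.8848)
n_1 = (+0.9950, +0.1003)
n_2 = (+0.0841, +0.9965)
n_3 = (-0.8344, +0.5512)
  (0,1): δ = 56.47°  ✓
  (0,2): δ = 22.96°  ✓
  (0,3): δ = 84.33°  ·
  (1,2): δ = 100.58°  ·
  (1,3): δ = 39.20°  ✓
  (2,3): δ = 118.62°  ·
antipodal pairs: 3

count = 3; pairs: (0,1), (0,2), (1,3)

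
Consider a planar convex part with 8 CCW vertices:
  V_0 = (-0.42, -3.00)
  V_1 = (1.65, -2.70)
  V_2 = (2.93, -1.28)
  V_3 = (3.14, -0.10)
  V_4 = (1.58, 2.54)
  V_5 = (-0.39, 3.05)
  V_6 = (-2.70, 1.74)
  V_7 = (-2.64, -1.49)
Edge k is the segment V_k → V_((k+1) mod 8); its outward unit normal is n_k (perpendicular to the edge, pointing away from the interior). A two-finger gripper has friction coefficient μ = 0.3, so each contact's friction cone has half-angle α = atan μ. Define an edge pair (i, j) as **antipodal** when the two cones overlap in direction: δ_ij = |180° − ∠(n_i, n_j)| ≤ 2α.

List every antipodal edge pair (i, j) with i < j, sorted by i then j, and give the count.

α = atan 0.3 = 16.70°;  2α = 33.40°
n_0 = (+0.1434, -0.9897)
n_1 = (+0.7428, -0.6695)
n_2 = (+0.9845, -0.1752)
n_3 = (+0.8609, +0.5087)
n_4 = (+0.2506, +0.9681)
n_5 = (-0.4933, +0.8699)
n_6 = (-0.9998, -0.0186)
n_7 = (-0.5624, -0.8269)
  (0,1): δ = 140.28°  ·
  (0,2): δ = 108.34°  ·
  (0,3): δ = 67.67°  ·
  (0,4): δ = 22.76°  ✓
  (0,5): δ = 21.31°  ✓
  (0,6): δ = 82.82°  ·
  (0,7): δ = 137.53°  ·
  (1,2): δ = 148.06°  ·
  (1,3): δ = 107.39°  ·
  (1,4): δ = 62.48°  ·
  (1,5): δ = 18.41°  ✓
  (1,6): δ = 43.10°  ·
  (1,7): δ = 97.81°  ·
  (2,3): δ = 139.33°  ·
  (2,4): δ = 94.42°  ·
  (2,5): δ = 50.35°  ·
  (2,6): δ = 11.16°  ✓
  (2,7): δ = 65.87°  ·
  (3,4): δ = 135.09°  ·
  (3,5): δ = 91.02°  ·
  (3,6): δ = 29.52°  ✓
  (3,7): δ = 25.20°  ✓
  (4,5): δ = 135.93°  ·
  (4,6): δ = 74.42°  ·
  (4,7): δ = 19.71°  ✓
  (5,6): δ = 118.49°  ·
  (5,7): δ = 63.78°  ·
  (6,7): δ = 125.29°  ·
antipodal pairs: 7

count = 7; pairs: (0,4), (0,5), (1,5), (2,6), (3,6), (3,7), (4,7)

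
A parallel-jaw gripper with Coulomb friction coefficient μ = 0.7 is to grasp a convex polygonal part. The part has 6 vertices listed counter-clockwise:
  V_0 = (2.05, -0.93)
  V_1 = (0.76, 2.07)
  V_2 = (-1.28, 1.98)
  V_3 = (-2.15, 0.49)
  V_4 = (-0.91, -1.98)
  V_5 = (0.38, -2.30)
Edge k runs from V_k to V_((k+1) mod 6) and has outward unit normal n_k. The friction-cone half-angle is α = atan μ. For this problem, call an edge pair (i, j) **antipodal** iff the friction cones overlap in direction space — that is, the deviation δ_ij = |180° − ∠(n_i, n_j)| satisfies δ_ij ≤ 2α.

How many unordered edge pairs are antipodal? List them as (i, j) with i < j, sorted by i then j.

count = 7; pairs: (0,2), (0,3), (0,4), (1,3), (1,4), (1,5), (2,5)

α = atan 0.7 = 34.99°;  2α = 69.98°
n_0 = (+0.9187, +0.3950)
n_1 = (-0.0441, +0.9990)
n_2 = (-0.8636, +0.5042)
n_3 = (-0.8937, -0.4487)
n_4 = (-0.2408, -0.9706)
n_5 = (+0.6342, -0.7731)
  (0,1): δ = 110.74°  ·
  (0,2): δ = 53.55°  ✓
  (0,3): δ = 3.39°  ✓
  (0,4): δ = 52.80°  ✓
  (0,5): δ = 106.10°  ·
  (1,2): δ = 122.81°  ·
  (1,3): δ = 65.87°  ✓
  (1,4): δ = 16.46°  ✓
  (1,5): δ = 36.84°  ✓
  (2,3): δ = 123.06°  ·
  (2,4): δ = 73.65°  ·
  (2,5): δ = 20.36°  ✓
  (3,4): δ = 130.59°  ·
  (3,5): δ = 77.29°  ·
  (4,5): δ = 126.70°  ·
antipodal pairs: 7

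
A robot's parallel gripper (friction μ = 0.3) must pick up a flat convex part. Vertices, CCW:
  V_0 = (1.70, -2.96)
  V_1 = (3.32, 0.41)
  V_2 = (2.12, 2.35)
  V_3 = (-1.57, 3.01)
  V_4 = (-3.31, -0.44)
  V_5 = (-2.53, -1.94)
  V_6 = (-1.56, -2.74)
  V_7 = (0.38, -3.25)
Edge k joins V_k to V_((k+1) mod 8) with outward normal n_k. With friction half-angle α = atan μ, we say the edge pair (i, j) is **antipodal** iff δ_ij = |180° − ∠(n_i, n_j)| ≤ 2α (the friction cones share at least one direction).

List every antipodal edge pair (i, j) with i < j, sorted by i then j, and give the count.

count = 6; pairs: (0,3), (1,4), (1,5), (2,5), (2,6), (2,7)

α = atan 0.3 = 16.70°;  2α = 33.40°
n_0 = (+0.9013, -0.4333)
n_1 = (+0.8505, +0.5261)
n_2 = (+0.1761, +0.9844)
n_3 = (-0.8929, +0.4503)
n_4 = (-0.8872, -0.4614)
n_5 = (-0.6363, -0.7715)
n_6 = (-0.2542, -0.9671)
n_7 = (+0.2146, -0.9767)
  (0,1): δ = 122.59°  ·
  (0,2): δ = 74.47°  ·
  (0,3): δ = 1.09°  ✓
  (0,4): δ = 53.15°  ·
  (0,5): δ = 76.16°  ·
  (0,6): δ = 100.95°  ·
  (0,7): δ = 128.07°  ·
  (1,2): δ = 131.88°  ·
  (1,3): δ = 58.50°  ·
  (1,4): δ = 4.26°  ✓
  (1,5): δ = 18.75°  ✓
  (1,6): δ = 43.53°  ·
  (1,7): δ = 70.65°  ·
  (2,3): δ = 106.62°  ·
  (2,4): δ = 52.38°  ·
  (2,5): δ = 29.37°  ✓
  (2,6): δ = 4.59°  ✓
  (2,7): δ = 22.53°  ✓
  (3,4): δ = 125.76°  ·
  (3,5): δ = 102.75°  ·
  (3,6): δ = 77.97°  ·
  (3,7): δ = 50.85°  ·
  (4,5): δ = 156.99°  ·
  (4,6): δ = 132.20°  ·
  (4,7): δ = 105.08°  ·
  (5,6): δ = 155.22°  ·
  (5,7): δ = 128.10°  ·
  (6,7): δ = 152.88°  ·
antipodal pairs: 6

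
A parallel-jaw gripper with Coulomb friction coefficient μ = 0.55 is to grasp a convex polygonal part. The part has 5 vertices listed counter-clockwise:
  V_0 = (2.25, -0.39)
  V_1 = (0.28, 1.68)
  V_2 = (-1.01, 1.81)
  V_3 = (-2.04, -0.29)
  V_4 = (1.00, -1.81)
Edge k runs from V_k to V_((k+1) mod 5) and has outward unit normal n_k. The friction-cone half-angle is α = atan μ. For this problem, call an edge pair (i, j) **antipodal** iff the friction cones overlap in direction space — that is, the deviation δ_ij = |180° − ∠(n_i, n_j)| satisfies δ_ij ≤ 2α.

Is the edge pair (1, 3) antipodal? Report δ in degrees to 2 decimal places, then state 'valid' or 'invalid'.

α = atan 0.55 = 28.81°;  2α = 57.62°
edge 1: e_1 = (-1.29, +0.13);  n_1 = (+0.1003, +0.9950)
edge 3: e_3 = (+3.04, -1.52);  n_3 = (-0.4472, -0.8944)
∠(n_1, n_3) = 159.19°
δ = |180° − 159.19°| = 20.81°
20.81° ≤ 2α = 57.62°  →  valid

δ = 20.81°, valid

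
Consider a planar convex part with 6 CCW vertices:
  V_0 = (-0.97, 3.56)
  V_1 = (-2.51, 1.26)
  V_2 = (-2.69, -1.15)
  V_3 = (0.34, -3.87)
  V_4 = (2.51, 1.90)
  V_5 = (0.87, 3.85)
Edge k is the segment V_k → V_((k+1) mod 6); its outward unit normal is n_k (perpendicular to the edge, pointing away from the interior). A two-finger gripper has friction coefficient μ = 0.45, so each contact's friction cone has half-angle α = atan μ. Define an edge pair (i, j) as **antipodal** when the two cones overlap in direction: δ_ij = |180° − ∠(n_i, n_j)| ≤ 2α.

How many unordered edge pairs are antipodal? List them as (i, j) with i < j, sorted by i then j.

count = 4; pairs: (0,3), (1,3), (1,4), (2,4)

α = atan 0.45 = 24.23°;  2α = 48.46°
n_0 = (-0.8309, +0.5564)
n_1 = (-0.9972, +0.0745)
n_2 = (-0.6680, -0.7441)
n_3 = (+0.9360, -0.3520)
n_4 = (+0.7653, +0.6437)
n_5 = (-0.1557, +0.9878)
  (0,1): δ = 150.47°  ·
  (0,2): δ = 98.11°  ·
  (0,3): δ = 13.19°  ✓
  (0,4): δ = 73.87°  ·
  (0,5): δ = 132.76°  ·
  (1,2): δ = 127.64°  ·
  (1,3): δ = 16.34°  ✓
  (1,4): δ = 44.34°  ✓
  (1,5): δ = 103.23°  ·
  (2,3): δ = 68.70°  ·
  (2,4): δ = 8.02°  ✓
  (2,5): δ = 50.87°  ·
  (3,4): δ = 119.32°  ·
  (3,5): δ = 60.43°  ·
  (4,5): δ = 121.11°  ·
antipodal pairs: 4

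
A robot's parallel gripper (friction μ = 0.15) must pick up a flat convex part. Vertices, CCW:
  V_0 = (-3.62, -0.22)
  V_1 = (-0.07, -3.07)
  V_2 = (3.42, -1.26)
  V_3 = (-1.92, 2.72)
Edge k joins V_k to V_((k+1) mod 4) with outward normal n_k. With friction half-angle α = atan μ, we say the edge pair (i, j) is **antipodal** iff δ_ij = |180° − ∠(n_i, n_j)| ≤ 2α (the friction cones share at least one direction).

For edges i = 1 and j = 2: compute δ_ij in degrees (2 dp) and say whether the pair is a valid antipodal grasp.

α = atan 0.15 = 8.53°;  2α = 17.06°
edge 1: e_1 = (+3.49, +1.81);  n_1 = (+0.4604, -0.8877)
edge 2: e_2 = (-5.34, +3.98);  n_2 = (+0.5976, +0.8018)
∠(n_1, n_2) = 115.89°
δ = |180° − 115.89°| = 64.11°
64.11° > 2α = 17.06°  →  invalid

δ = 64.11°, invalid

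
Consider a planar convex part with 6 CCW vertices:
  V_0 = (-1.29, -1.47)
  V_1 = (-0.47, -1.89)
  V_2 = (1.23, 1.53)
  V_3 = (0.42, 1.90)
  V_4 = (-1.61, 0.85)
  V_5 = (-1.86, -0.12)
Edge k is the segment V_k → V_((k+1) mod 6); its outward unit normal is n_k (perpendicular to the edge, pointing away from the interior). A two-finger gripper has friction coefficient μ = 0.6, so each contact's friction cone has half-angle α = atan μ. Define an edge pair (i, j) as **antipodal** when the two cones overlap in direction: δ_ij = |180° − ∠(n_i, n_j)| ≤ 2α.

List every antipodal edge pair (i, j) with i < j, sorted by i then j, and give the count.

α = atan 0.6 = 30.96°;  2α = 61.93°
n_0 = (-0.4559, -0.8900)
n_1 = (+0.8955, -0.4451)
n_2 = (+0.4155, +0.9096)
n_3 = (-0.4594, +0.8882)
n_4 = (-0.9684, +0.2496)
n_5 = (-0.9212, -0.3890)
  (0,1): δ = 89.31°  ·
  (0,2): δ = 2.57°  ✓
  (0,3): δ = 54.47°  ✓
  (0,4): δ = 102.67°  ·
  (0,5): δ = 140.01°  ·
  (1,2): δ = 88.12°  ·
  (1,3): δ = 36.22°  ✓
  (1,4): δ = 11.98°  ✓
  (1,5): δ = 49.32°  ✓
  (2,3): δ = 128.10°  ·
  (2,4): δ = 79.90°  ·
  (2,5): δ = 42.56°  ✓
  (3,4): δ = 131.80°  ·
  (3,5): δ = 94.46°  ·
  (4,5): δ = 142.66°  ·
antipodal pairs: 6

count = 6; pairs: (0,2), (0,3), (1,3), (1,4), (1,5), (2,5)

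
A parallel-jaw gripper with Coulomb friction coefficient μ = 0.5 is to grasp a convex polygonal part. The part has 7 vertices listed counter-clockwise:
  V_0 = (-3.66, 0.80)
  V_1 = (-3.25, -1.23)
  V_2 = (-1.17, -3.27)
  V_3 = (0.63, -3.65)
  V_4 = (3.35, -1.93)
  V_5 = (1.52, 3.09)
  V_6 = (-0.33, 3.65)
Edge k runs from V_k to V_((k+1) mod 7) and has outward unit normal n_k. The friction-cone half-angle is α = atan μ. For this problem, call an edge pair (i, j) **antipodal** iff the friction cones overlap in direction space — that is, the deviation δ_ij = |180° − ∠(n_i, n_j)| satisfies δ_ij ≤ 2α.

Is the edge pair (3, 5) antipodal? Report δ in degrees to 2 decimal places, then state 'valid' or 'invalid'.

α = atan 0.5 = 26.57°;  2α = 53.13°
edge 3: e_3 = (+2.72, +1.72);  n_3 = (+0.5345, -0.8452)
edge 5: e_5 = (-1.85, +0.56);  n_5 = (+0.2897, +0.9571)
∠(n_3, n_5) = 130.85°
δ = |180° − 130.85°| = 49.15°
49.15° ≤ 2α = 53.13°  →  valid

δ = 49.15°, valid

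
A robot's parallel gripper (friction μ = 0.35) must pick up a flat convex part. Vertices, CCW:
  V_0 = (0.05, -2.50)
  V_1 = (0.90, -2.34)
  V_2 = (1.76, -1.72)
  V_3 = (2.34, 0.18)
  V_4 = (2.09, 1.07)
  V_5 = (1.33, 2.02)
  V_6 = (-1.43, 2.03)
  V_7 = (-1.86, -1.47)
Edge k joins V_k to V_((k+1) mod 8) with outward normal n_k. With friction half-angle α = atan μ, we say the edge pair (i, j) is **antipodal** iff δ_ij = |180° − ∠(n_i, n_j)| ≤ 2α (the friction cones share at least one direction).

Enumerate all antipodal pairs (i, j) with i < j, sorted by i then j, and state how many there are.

count = 6; pairs: (0,5), (1,5), (2,6), (3,6), (4,7), (5,7)

α = atan 0.35 = 19.29°;  2α = 38.58°
n_0 = (+0.1850, -0.9827)
n_1 = (+0.5848, -0.8112)
n_2 = (+0.9564, -0.2920)
n_3 = (+0.9627, +0.2704)
n_4 = (+0.7809, +0.6247)
n_5 = (+0.0036, +1.0000)
n_6 = (-0.9925, +0.1219)
n_7 = (-0.4746, -0.8802)
  (0,1): δ = 154.87°  ·
  (0,2): δ = 117.64°  ·
  (0,3): δ = 84.97°  ·
  (0,4): δ = 62.00°  ·
  (0,5): δ = 10.87°  ✓
  (0,6): δ = 72.34°  ·
  (0,7): δ = 141.00°  ·
  (1,2): δ = 142.76°  ·
  (1,3): δ = 110.10°  ·
  (1,4): δ = 87.13°  ·
  (1,5): δ = 36.00°  ✓
  (1,6): δ = 47.21°  ·
  (1,7): δ = 115.87°  ·
  (2,3): δ = 147.33°  ·
  (2,4): δ = 124.36°  ·
  (2,5): δ = 73.23°  ·
  (2,6): δ = 9.97°  ✓
  (2,7): δ = 78.64°  ·
  (3,4): δ = 157.03°  ·
  (3,5): δ = 105.90°  ·
  (3,6): δ = 22.69°  ✓
  (3,7): δ = 45.97°  ·
  (4,5): δ = 128.87°  ·
  (4,6): δ = 45.66°  ·
  (4,7): δ = 23.00°  ✓
  (5,6): δ = 96.80°  ·
  (5,7): δ = 28.13°  ✓
  (6,7): δ = 111.33°  ·
antipodal pairs: 6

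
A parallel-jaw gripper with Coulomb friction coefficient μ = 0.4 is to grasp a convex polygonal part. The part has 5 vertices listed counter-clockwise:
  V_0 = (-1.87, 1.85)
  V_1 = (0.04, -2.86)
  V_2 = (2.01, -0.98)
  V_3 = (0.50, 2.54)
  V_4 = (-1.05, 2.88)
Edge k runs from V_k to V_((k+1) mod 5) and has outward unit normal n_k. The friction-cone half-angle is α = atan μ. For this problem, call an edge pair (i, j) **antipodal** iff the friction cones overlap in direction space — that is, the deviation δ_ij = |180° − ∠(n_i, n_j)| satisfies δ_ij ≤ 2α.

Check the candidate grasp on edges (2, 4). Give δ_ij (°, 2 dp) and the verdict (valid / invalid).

α = atan 0.4 = 21.80°;  2α = 43.60°
edge 2: e_2 = (-1.51, +3.52);  n_2 = (+0.9190, +0.3942)
edge 4: e_4 = (-0.82, -1.03);  n_4 = (-0.7823, +0.6228)
∠(n_2, n_4) = 118.26°
δ = |180° − 118.26°| = 61.74°
61.74° > 2α = 43.60°  →  invalid

δ = 61.74°, invalid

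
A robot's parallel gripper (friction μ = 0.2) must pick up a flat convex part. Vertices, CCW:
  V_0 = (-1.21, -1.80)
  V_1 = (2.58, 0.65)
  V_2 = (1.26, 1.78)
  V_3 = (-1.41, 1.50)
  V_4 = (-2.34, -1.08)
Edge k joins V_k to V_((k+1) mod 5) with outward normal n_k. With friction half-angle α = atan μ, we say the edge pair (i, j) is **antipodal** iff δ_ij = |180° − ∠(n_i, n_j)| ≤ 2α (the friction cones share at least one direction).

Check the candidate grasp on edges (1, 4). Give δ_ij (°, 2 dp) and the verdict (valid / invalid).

α = atan 0.2 = 11.31°;  2α = 22.62°
edge 1: e_1 = (-1.32, +1.13);  n_1 = (+0.6503, +0.7597)
edge 4: e_4 = (+1.13, -0.72);  n_4 = (-0.5374, -0.8434)
∠(n_1, n_4) = 171.94°
δ = |180° − 171.94°| = 8.06°
8.06° ≤ 2α = 22.62°  →  valid

δ = 8.06°, valid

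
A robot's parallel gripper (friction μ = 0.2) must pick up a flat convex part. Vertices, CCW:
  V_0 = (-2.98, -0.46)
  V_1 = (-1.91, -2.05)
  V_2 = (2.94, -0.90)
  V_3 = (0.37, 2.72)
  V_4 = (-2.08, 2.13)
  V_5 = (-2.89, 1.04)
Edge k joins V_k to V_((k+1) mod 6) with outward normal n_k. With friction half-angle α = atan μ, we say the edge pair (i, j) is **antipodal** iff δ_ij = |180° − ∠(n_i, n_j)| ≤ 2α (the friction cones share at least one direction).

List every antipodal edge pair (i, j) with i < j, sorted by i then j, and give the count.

count = 2; pairs: (0,2), (1,3)

α = atan 0.2 = 11.31°;  2α = 22.62°
n_0 = (-0.8296, -0.5583)
n_1 = (+0.2307, -0.9730)
n_2 = (+0.8154, +0.5789)
n_3 = (-0.2341, +0.9722)
n_4 = (-0.8026, +0.5965)
n_5 = (-0.9982, +0.0599)
  (0,1): δ = 110.60°  ·
  (0,2): δ = 1.43°  ✓
  (0,3): δ = 69.60°  ·
  (0,4): δ = 109.44°  ·
  (0,5): δ = 142.63°  ·
  (1,2): δ = 67.97°  ·
  (1,3): δ = 0.20°  ✓
  (1,4): δ = 40.04°  ·
  (1,5): δ = 73.23°  ·
  (2,3): δ = 111.83°  ·
  (2,4): δ = 71.99°  ·
  (2,5): δ = 38.81°  ·
  (3,4): δ = 140.16°  ·
  (3,5): δ = 106.97°  ·
  (4,5): δ = 146.82°  ·
antipodal pairs: 2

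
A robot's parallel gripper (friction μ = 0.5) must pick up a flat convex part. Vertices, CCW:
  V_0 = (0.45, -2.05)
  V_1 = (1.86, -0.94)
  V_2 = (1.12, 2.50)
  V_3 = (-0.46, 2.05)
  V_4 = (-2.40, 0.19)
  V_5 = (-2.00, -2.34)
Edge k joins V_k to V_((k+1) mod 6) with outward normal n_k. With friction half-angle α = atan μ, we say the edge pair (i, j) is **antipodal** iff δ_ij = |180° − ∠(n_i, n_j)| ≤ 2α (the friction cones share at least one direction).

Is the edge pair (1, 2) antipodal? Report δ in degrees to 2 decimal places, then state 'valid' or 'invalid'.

δ = 86.24°, invalid

α = atan 0.5 = 26.57°;  2α = 53.13°
edge 1: e_1 = (-0.74, +3.44);  n_1 = (+0.9776, +0.2103)
edge 2: e_2 = (-1.58, -0.45);  n_2 = (-0.2739, +0.9618)
∠(n_1, n_2) = 93.76°
δ = |180° − 93.76°| = 86.24°
86.24° > 2α = 53.13°  →  invalid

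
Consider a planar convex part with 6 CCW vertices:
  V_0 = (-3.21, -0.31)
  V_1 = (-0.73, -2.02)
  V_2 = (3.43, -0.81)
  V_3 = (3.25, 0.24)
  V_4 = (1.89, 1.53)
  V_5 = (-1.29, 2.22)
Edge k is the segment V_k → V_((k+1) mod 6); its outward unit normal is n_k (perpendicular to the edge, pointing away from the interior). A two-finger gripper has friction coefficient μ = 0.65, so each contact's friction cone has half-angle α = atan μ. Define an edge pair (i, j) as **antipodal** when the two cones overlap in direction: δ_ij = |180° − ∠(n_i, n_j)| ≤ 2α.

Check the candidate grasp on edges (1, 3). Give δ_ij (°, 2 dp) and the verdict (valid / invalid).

δ = 59.70°, valid

α = atan 0.65 = 33.02°;  2α = 66.05°
edge 1: e_1 = (+4.16, +1.21);  n_1 = (+0.2793, -0.9602)
edge 3: e_3 = (-1.36, +1.29);  n_3 = (+0.6882, +0.7255)
∠(n_1, n_3) = 120.30°
δ = |180° − 120.30°| = 59.70°
59.70° ≤ 2α = 66.05°  →  valid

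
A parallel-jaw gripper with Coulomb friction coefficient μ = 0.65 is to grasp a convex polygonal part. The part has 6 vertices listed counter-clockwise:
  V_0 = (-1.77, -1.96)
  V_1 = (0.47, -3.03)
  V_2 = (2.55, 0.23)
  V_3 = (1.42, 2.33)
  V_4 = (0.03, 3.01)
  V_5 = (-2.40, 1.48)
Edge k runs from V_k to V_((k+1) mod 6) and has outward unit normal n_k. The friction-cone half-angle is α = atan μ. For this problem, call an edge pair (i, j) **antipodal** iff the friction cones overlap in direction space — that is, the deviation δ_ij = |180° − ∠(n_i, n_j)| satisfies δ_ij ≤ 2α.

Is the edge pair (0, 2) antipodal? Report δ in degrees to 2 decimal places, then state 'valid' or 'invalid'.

α = atan 0.65 = 33.02°;  2α = 66.05°
edge 0: e_0 = (+2.24, -1.07);  n_0 = (-0.4310, -0.9023)
edge 2: e_2 = (-1.13, +2.10);  n_2 = (+0.8806, +0.4738)
∠(n_0, n_2) = 143.82°
δ = |180° − 143.82°| = 36.18°
36.18° ≤ 2α = 66.05°  →  valid

δ = 36.18°, valid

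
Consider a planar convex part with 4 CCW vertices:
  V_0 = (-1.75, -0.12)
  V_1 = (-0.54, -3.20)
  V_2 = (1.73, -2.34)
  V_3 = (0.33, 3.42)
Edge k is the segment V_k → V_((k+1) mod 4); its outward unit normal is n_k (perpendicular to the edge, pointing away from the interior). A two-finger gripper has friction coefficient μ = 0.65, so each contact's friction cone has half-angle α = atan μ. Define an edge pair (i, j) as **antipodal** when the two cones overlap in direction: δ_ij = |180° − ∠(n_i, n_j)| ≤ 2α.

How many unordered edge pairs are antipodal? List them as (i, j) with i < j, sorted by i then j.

α = atan 0.65 = 33.02°;  2α = 66.05°
n_0 = (-0.9308, -0.3657)
n_1 = (+0.3543, -0.9351)
n_2 = (+0.9717, +0.2362)
n_3 = (-0.8622, +0.5066)
  (0,1): δ = 90.70°  ·
  (0,2): δ = 7.79°  ✓
  (0,3): δ = 128.12°  ·
  (1,2): δ = 97.09°  ·
  (1,3): δ = 38.81°  ✓
  (2,3): δ = 44.10°  ✓
antipodal pairs: 3

count = 3; pairs: (0,2), (1,3), (2,3)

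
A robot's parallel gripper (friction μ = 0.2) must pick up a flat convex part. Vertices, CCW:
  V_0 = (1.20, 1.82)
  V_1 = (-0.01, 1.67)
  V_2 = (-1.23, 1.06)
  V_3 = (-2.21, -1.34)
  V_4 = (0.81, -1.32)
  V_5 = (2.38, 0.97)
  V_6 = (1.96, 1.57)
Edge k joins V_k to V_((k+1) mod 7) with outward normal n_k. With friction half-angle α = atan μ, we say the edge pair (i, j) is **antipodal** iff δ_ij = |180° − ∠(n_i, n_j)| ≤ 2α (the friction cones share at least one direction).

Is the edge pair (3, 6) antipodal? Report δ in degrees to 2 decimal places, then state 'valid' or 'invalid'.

δ = 18.59°, valid

α = atan 0.2 = 11.31°;  2α = 22.62°
edge 3: e_3 = (+3.02, +0.02);  n_3 = (+0.0066, -1.0000)
edge 6: e_6 = (-0.76, +0.25);  n_6 = (+0.3125, +0.9499)
∠(n_3, n_6) = 161.41°
δ = |180° − 161.41°| = 18.59°
18.59° ≤ 2α = 22.62°  →  valid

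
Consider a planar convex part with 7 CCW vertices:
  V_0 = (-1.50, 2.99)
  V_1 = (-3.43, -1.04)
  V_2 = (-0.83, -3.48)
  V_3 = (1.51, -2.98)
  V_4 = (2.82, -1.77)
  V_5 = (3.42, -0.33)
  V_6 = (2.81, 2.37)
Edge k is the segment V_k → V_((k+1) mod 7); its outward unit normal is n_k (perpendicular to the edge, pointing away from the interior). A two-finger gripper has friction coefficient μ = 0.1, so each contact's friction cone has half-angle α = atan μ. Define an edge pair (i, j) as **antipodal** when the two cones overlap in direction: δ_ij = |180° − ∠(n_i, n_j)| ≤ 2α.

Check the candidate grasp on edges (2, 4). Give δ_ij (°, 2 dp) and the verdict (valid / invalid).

α = atan 0.1 = 5.71°;  2α = 11.42°
edge 2: e_2 = (+2.34, +0.50);  n_2 = (+0.2090, -0.9779)
edge 4: e_4 = (+0.60, +1.44);  n_4 = (+0.9231, -0.3846)
∠(n_2, n_4) = 55.32°
δ = |180° − 55.32°| = 124.68°
124.68° > 2α = 11.42°  →  invalid

δ = 124.68°, invalid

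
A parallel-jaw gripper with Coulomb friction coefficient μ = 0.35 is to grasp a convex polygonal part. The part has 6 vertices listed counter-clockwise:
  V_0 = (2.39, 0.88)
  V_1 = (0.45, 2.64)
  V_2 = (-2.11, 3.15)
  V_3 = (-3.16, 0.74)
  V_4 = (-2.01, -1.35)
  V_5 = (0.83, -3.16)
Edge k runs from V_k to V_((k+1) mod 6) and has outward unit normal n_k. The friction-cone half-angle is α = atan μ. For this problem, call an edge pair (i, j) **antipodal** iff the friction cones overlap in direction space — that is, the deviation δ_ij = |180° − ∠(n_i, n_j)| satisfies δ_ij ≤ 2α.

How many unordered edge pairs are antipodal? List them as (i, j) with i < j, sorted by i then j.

count = 4; pairs: (0,3), (0,4), (1,4), (2,5)

α = atan 0.35 = 19.29°;  2α = 38.58°
n_0 = (+0.6719, +0.7406)
n_1 = (+0.1954, +0.9807)
n_2 = (-0.9168, +0.3994)
n_3 = (-0.8761, -0.4821)
n_4 = (-0.5375, -0.8433)
n_5 = (+0.9329, -0.3602)
  (0,1): δ = 149.05°  ·
  (0,2): δ = 71.33°  ·
  (0,3): δ = 18.96°  ✓
  (0,4): δ = 9.70°  ✓
  (0,5): δ = 111.10°  ·
  (1,2): δ = 102.28°  ·
  (1,3): δ = 49.91°  ·
  (1,4): δ = 21.24°  ✓
  (1,5): δ = 80.15°  ·
  (2,3): δ = 127.64°  ·
  (2,4): δ = 98.97°  ·
  (2,5): δ = 2.43°  ✓
  (3,4): δ = 151.33°  ·
  (3,5): δ = 49.93°  ·
  (4,5): δ = 78.60°  ·
antipodal pairs: 4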